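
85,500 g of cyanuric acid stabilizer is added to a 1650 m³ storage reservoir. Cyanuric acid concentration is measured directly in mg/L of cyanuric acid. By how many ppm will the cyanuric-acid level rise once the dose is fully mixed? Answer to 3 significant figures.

Volume: 1650 m³ = 1,650,000 L.
Rise: 85,500 g / 1,650,000 L × 1000 = 51.82 mg/L.

51.8 ppm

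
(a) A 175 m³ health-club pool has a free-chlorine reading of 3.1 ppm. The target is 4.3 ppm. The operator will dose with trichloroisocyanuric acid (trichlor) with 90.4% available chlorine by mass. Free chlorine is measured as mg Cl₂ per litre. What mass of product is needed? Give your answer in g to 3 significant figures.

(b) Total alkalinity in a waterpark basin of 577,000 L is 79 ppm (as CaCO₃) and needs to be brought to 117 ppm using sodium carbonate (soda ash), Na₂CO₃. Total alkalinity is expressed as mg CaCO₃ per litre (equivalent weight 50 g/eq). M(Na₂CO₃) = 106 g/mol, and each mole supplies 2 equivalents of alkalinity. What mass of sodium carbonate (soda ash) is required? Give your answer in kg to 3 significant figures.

(a) 232 g; (b) 23.2 kg

(a) Volume: 175 m³ = 175,000 L.
(a) Chlorine deficit: 4.3 − 3.1 = 1.2 ppm = 1.2 mg/L as Cl₂.
(a) Cl₂ equivalent needed: 1.2 mg/L × 175,000 L = 210,000 mg = 210 g.
(a) Product at 90.4% available chlorine: 210 / 0.904 = 232.3 g.

(b) Alkalinity to add: (117 − 79) = 38 mg/L as CaCO₃ × 577,000 L = 21,930 g as CaCO₃.
(b) Equivalents: 21,930 g ÷ 50 g/eq = 438.5 eq.
(b) Each mole of Na₂CO₃ supplies 2 eq, so 438.5 / 2 = 219.3 mol.
(b) Mass: 219.3 mol × 106 g/mol = 23,240 g.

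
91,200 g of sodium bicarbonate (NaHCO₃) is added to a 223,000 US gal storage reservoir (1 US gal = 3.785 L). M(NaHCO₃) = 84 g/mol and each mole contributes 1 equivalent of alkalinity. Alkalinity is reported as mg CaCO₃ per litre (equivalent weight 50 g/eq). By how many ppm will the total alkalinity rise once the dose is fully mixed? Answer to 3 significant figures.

64.3 ppm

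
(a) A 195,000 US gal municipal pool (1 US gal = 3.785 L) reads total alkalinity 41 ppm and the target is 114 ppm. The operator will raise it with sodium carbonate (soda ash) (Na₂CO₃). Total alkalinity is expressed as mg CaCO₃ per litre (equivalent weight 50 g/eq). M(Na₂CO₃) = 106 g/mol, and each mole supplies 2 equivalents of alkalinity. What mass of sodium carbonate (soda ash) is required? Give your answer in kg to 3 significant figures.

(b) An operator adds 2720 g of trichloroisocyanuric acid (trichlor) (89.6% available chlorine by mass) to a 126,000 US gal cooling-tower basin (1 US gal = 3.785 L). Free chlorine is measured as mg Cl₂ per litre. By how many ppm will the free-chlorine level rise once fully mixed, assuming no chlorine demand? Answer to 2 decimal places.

(a) Volume: 195,000 US gal × 3.785 L/gal = 738,075 L.
(a) Alkalinity to add: (114 − 41) = 73 mg/L as CaCO₃ × 738,075 L = 53,880 g as CaCO₃.
(a) Equivalents: 53,880 g ÷ 50 g/eq = 1078 eq.
(a) Each mole of Na₂CO₃ supplies 2 eq, so 1078 / 2 = 538.8 mol.
(a) Mass: 538.8 mol × 106 g/mol = 57,110 g.

(b) Volume: 126,000 US gal × 3.785 L/gal = 476,910 L.
(b) Available chlorine delivered: 2720 g × 0.896 = 2437 g as Cl₂.
(b) Concentration rise: 2437 g / 476,910 L = 5.11 mg/L = 5.11 ppm.

(a) 57.1 kg; (b) 5.11 ppm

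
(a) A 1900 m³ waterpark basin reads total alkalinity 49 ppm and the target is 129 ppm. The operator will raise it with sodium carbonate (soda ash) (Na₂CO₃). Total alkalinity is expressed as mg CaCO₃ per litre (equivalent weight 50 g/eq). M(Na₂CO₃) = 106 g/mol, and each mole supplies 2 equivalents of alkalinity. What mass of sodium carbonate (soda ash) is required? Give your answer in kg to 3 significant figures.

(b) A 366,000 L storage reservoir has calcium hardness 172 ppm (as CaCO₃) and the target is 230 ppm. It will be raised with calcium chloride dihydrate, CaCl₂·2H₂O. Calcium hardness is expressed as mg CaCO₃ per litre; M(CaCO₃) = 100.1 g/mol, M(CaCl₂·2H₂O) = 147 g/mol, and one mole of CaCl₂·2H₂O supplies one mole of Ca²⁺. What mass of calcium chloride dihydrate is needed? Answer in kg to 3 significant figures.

(a) Volume: 1900 m³ = 1,900,000 L.
(a) Alkalinity to add: (129 − 49) = 80 mg/L as CaCO₃ × 1,900,000 L = 152,000 g as CaCO₃.
(a) Equivalents: 152,000 g ÷ 50 g/eq = 3040 eq.
(a) Each mole of Na₂CO₃ supplies 2 eq, so 3040 / 2 = 1520 mol.
(a) Mass: 1520 mol × 106 g/mol = 161,100 g.

(b) Hardness to add: (230 − 172) = 58 mg/L as CaCO₃ × 366,000 L = 21,230 g as CaCO₃.
(b) Moles of Ca²⁺ (1 mol Ca²⁺ ≡ 1 mol CaCO₃): 21,230 / 100.1 g/mol = 212.1 mol.
(b) Mass of CaCl₂·2H₂O: 212.1 × 147 = 31,170 g.

(a) 161 kg; (b) 31.2 kg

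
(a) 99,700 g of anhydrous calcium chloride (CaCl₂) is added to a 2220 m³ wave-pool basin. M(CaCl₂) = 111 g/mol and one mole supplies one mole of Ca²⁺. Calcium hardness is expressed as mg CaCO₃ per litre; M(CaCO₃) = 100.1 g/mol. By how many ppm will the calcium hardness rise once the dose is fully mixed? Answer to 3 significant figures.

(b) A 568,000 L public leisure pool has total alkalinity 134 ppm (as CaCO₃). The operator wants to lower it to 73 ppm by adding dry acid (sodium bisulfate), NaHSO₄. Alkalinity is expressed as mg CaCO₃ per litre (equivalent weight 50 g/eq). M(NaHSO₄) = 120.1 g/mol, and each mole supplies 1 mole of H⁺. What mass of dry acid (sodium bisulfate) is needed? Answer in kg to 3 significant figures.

(a) Volume: 2220 m³ = 2,220,000 L.
(a) Moles of Ca²⁺: 99,700 g ÷ 111 g/mol = 898.2 mol.
(a) As CaCO₃: 898.2 mol × 100.1 g/mol = 89,910 g.
(a) Rise: 89,910 g / 2,220,000 L × 1000 = 40.5 mg/L.

(b) Alkalinity to neutralize: (134 − 73) = 61 mg/L as CaCO₃ × 568,000 L = 34,650 g as CaCO₃.
(b) Equivalents of H⁺ required: 34,650 ÷ 50 g/eq = 693 eq = 693 mol NaHSO₄.
(b) Mass of NaHSO₄: 693 × 120.1 = 83,220 g.

(a) 40.5 ppm; (b) 83.2 kg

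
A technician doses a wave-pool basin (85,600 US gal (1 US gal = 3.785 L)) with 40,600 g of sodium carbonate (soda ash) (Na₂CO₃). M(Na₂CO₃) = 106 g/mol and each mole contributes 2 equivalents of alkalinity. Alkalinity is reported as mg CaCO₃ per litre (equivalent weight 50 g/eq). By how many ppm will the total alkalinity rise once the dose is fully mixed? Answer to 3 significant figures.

118 ppm

Volume: 85,600 US gal × 3.785 L/gal = 323,996 L.
Moles of Na₂CO₃: 40,600 g ÷ 106 g/mol = 383 mol → 766 eq of alkalinity.
As CaCO₃: 766 eq × 50 g/eq = 38,300 g.
Rise: 38,300 g / 323,996 L × 1000 = 118.2 mg/L.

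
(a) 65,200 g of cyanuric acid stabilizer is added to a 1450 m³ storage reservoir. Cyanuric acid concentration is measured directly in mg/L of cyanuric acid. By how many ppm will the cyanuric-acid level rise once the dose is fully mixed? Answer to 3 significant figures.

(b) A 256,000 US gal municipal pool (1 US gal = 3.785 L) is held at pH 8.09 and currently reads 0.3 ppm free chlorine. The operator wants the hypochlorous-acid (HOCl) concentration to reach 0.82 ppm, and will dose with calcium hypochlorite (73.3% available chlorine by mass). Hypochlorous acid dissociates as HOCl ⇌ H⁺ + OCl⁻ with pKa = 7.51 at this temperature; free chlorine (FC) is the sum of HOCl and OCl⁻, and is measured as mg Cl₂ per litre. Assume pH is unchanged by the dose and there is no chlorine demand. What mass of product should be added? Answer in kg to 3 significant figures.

(a) Volume: 1450 m³ = 1,450,000 L.
(a) Rise: 65,200 g / 1,450,000 L × 1000 = 44.97 mg/L.

(b) Volume: 256,000 US gal × 3.785 L/gal = 968,960 L.
(b) [OCl⁻]/[HOCl] = 10^(pH − pKa) = 10^(8.09 − 7.51) = 3.802; fraction as HOCl = 1/(1 + 3.802) = 0.2083.
(b) Free chlorine required for 0.82 ppm HOCl: 0.82 / 0.2083 = 3.938 ppm.
(b) FC to add: 3.938 − 0.3 = 3.638 mg/L as Cl₂.
(b) Cl₂ equivalent: 3.638 mg/L × 968,960 L = 3525 g.
(b) Product at 73.3% available Cl: 3525 / 0.733 = 4809 g.

(a) 45.0 ppm; (b) 4.81 kg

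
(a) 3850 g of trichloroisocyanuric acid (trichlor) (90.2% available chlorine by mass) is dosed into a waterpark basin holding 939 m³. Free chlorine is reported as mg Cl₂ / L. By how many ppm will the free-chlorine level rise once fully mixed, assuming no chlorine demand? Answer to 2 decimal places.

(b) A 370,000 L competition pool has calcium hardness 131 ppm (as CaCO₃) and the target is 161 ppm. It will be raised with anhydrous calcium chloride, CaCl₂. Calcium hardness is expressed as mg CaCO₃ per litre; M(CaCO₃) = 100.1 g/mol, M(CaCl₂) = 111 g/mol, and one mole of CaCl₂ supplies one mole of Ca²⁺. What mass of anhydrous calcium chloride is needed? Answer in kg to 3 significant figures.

(a) 3.70 ppm; (b) 12.3 kg

(a) Volume: 939 m³ = 939,000 L.
(a) Available chlorine delivered: 3850 g × 0.902 = 3473 g as Cl₂.
(a) Concentration rise: 3473 g / 939,000 L = 3.698 mg/L = 3.70 ppm.

(b) Hardness to add: (161 − 131) = 30 mg/L as CaCO₃ × 370,000 L = 11,100 g as CaCO₃.
(b) Moles of Ca²⁺ (1 mol Ca²⁺ ≡ 1 mol CaCO₃): 11,100 / 100.1 g/mol = 110.9 mol.
(b) Mass of CaCl₂: 110.9 × 111 = 12,310 g.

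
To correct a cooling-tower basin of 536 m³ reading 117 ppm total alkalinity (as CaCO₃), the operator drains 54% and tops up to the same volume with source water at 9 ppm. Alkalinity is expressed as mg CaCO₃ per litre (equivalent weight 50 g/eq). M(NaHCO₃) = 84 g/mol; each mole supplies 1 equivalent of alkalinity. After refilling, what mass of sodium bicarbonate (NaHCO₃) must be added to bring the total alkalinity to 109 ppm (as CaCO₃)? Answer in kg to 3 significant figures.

Volume: 536 m³ = 536,000 L.
After draining 54% and refilling: 117 × 0.46 + 9 × 0.54 = 58.68 ppm.
Deficit to target: 109 − 58.68 = 50.32 mg/L.
As CaCO₃: 50.32 mg/L × 536,000 L = 26,970 g; ÷ 50 g/eq ÷ 1 = 539.4 mol NaHCO₃.
Mass: 539.4 × 84 = 45,310 g.

45.3 kg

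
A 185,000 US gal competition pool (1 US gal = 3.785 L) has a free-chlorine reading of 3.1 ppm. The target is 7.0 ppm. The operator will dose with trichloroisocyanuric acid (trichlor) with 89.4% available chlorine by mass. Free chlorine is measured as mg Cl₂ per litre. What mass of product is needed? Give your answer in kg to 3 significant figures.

3.05 kg

Volume: 185,000 US gal × 3.785 L/gal = 700,225 L.
Chlorine deficit: 7.0 − 3.1 = 3.9 ppm = 3.9 mg/L as Cl₂.
Cl₂ equivalent needed: 3.9 mg/L × 700,225 L = 2,731,000 mg = 2731 g.
Product at 89.4% available chlorine: 2731 / 0.894 = 3055 g.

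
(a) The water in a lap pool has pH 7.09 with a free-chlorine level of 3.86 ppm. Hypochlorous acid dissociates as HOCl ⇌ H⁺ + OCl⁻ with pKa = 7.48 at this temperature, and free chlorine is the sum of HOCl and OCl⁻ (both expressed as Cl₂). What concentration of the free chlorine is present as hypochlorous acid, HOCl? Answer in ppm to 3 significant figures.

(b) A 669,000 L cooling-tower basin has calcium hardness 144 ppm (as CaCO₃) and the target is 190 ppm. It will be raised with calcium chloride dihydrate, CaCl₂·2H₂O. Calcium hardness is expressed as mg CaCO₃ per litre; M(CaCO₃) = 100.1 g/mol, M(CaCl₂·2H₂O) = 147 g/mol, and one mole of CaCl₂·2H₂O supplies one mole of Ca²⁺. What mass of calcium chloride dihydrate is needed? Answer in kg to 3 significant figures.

(a) [OCl⁻]/[HOCl] = 10^(pH − pKa) = 10^(7.09 − 7.48) = 10^-0.39 = 0.4074.
(a) Fraction as HOCl = 1 / (1 + 0.4074) = 0.7105.
(a) HOCl = 0.7105 × 3.86 ppm = 2.743 ppm.

(b) Hardness to add: (190 − 144) = 46 mg/L as CaCO₃ × 669,000 L = 30,770 g as CaCO₃.
(b) Moles of Ca²⁺ (1 mol Ca²⁺ ≡ 1 mol CaCO₃): 30,770 / 100.1 g/mol = 307.4 mol.
(b) Mass of CaCl₂·2H₂O: 307.4 × 147 = 45,190 g.

(a) 2.74 ppm; (b) 45.2 kg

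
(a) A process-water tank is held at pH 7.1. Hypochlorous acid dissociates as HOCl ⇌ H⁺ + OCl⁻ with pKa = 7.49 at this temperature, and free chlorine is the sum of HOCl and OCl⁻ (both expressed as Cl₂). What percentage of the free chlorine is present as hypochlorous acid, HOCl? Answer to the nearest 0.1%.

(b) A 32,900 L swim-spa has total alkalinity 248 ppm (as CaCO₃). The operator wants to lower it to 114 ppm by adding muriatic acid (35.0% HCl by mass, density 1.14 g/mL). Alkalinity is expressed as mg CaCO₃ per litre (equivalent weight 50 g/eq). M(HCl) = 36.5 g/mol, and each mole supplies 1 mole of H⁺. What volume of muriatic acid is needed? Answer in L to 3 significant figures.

(a) [OCl⁻]/[HOCl] = 10^(pH − pKa) = 10^(7.1 − 7.49) = 10^-0.39 = 0.4074.
(a) Fraction as HOCl = 1 / (1 + 0.4074) = 0.7105.

(b) Alkalinity to neutralize: (248 − 114) = 134 mg/L as CaCO₃ × 32,900 L = 4409 g as CaCO₃.
(b) Equivalents of H⁺ required: 4409 ÷ 50 g/eq = 88.17 eq = 88.17 mol HCl.
(b) Mass of HCl: 88.17 × 36.5 = 3218 g.
(b) Mass of 35.0% solution: 3218 / 0.35 = 9195 g.
(b) Volume: 9195 g ÷ 1.14 g/mL = 8066 mL.

(a) 71.1%; (b) 8.07 L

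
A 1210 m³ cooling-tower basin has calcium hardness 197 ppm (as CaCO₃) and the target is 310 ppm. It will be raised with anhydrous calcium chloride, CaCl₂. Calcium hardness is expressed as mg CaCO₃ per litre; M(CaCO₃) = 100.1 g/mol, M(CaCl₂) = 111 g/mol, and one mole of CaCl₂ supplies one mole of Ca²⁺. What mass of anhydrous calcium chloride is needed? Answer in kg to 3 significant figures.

Volume: 1210 m³ = 1,210,000 L.
Hardness to add: (310 − 197) = 113 mg/L as CaCO₃ × 1,210,000 L = 136,700 g as CaCO₃.
Moles of Ca²⁺ (1 mol Ca²⁺ ≡ 1 mol CaCO₃): 136,700 / 100.1 g/mol = 1366 mol.
Mass of CaCl₂: 1366 × 111 = 151,600 g.

152 kg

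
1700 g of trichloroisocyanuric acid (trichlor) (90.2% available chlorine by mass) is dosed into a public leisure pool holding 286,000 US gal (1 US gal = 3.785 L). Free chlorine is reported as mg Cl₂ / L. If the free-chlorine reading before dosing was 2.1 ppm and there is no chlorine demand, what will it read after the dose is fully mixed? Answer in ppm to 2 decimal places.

Volume: 286,000 US gal × 3.785 L/gal = 1,082,510 L.
Available chlorine delivered: 1700 g × 0.902 = 1533 g as Cl₂.
Concentration rise: 1533 g / 1,082,510 L = 1.417 mg/L = 1.42 ppm.
Final FC: 2.1 + 1.42 = 3.52 ppm.

3.52 ppm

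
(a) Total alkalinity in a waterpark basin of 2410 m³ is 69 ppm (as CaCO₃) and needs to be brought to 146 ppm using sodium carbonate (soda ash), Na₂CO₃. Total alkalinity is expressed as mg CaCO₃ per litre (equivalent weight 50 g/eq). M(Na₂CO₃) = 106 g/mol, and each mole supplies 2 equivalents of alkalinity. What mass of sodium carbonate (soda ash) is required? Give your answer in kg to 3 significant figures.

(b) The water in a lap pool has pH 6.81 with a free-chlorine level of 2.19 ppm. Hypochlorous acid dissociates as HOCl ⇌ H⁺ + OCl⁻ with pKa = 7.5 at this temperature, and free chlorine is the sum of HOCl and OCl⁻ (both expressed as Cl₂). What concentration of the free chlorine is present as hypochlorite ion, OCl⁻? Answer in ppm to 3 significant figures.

(a) 197 kg; (b) 0.371 ppm

(a) Volume: 2410 m³ = 2,410,000 L.
(a) Alkalinity to add: (146 − 69) = 77 mg/L as CaCO₃ × 2,410,000 L = 185,600 g as CaCO₃.
(a) Equivalents: 185,600 g ÷ 50 g/eq = 3711 eq.
(a) Each mole of Na₂CO₃ supplies 2 eq, so 3711 / 2 = 1856 mol.
(a) Mass: 1856 mol × 106 g/mol = 196,700 g.

(b) [OCl⁻]/[HOCl] = 10^(pH − pKa) = 10^(6.81 − 7.5) = 10^-0.69 = 0.2042.
(b) Fraction as HOCl = 1 / (1 + 0.2042) = 0.8304.
(b) OCl⁻ = (1 − 0.8304) × 2.19 ppm = 0.3713 ppm.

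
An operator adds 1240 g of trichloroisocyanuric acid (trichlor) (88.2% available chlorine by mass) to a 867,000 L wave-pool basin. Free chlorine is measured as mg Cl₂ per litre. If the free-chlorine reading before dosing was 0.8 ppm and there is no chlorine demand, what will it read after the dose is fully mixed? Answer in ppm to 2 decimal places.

2.06 ppm

Available chlorine delivered: 1240 g × 0.882 = 1094 g as Cl₂.
Concentration rise: 1094 g / 867,000 L = 1.261 mg/L = 1.26 ppm.
Final FC: 0.8 + 1.26 = 2.06 ppm.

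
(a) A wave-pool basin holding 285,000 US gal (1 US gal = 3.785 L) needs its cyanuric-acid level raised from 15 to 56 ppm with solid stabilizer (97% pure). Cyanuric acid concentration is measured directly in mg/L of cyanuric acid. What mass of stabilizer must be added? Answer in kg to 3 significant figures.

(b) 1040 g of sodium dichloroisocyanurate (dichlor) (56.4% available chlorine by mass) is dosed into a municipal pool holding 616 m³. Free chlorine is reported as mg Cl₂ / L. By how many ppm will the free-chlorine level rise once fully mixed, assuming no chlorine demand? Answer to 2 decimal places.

(a) Volume: 285,000 US gal × 3.785 L/gal = 1,078,725 L.
(a) CYA to add: (56 − 15) = 41 mg/L × 1,078,725 L = 44,230 g cyanuric acid.
(a) At 97% purity: 44,230 / 0.97 = 45,600 g product.

(b) Volume: 616 m³ = 616,000 L.
(b) Available chlorine delivered: 1040 g × 0.564 = 586.6 g as Cl₂.
(b) Concentration rise: 586.6 g / 616,000 L = 0.9522 mg/L = 0.95 ppm.

(a) 45.6 kg; (b) 0.95 ppm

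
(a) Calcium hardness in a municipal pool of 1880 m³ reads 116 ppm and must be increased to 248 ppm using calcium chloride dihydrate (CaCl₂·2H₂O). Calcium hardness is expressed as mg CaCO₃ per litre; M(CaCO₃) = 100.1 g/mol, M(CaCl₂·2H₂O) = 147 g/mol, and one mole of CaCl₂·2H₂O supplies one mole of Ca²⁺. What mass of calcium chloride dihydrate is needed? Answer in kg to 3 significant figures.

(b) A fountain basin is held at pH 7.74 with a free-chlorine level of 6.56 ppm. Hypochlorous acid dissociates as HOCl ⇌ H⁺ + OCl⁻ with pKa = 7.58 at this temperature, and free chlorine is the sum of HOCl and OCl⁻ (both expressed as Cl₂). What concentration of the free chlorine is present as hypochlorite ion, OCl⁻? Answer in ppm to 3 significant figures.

(a) Volume: 1880 m³ = 1,880,000 L.
(a) Hardness to add: (248 − 116) = 132 mg/L as CaCO₃ × 1,880,000 L = 248,200 g as CaCO₃.
(a) Moles of Ca²⁺ (1 mol Ca²⁺ ≡ 1 mol CaCO₃): 248,200 / 100.1 g/mol = 2479 mol.
(a) Mass of CaCl₂·2H₂O: 2479 × 147 = 364,400 g.

(b) [OCl⁻]/[HOCl] = 10^(pH − pKa) = 10^(7.74 − 7.58) = 10^0.16 = 1.445.
(b) Fraction as HOCl = 1 / (1 + 1.445) = 0.4089.
(b) OCl⁻ = (1 − 0.4089) × 6.56 ppm = 3.877 ppm.

(a) 364 kg; (b) 3.88 ppm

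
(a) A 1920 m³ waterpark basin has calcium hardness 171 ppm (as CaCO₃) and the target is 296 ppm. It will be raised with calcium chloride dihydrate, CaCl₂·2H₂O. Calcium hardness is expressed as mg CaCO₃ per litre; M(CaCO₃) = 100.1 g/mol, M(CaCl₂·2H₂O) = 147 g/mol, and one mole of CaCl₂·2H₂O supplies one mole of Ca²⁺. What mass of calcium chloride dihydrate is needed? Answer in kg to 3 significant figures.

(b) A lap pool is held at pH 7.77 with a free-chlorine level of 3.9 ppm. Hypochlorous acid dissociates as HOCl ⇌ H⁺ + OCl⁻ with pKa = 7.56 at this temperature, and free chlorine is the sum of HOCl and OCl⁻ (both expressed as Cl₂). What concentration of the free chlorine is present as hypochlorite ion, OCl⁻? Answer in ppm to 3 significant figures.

(a) Volume: 1920 m³ = 1,920,000 L.
(a) Hardness to add: (296 − 171) = 125 mg/L as CaCO₃ × 1,920,000 L = 240,000 g as CaCO₃.
(a) Moles of Ca²⁺ (1 mol Ca²⁺ ≡ 1 mol CaCO₃): 240,000 / 100.1 g/mol = 2398 mol.
(a) Mass of CaCl₂·2H₂O: 2398 × 147 = 352,400 g.

(b) [OCl⁻]/[HOCl] = 10^(pH − pKa) = 10^(7.77 − 7.56) = 10^0.21 = 1.622.
(b) Fraction as HOCl = 1 / (1 + 1.622) = 0.3814.
(b) OCl⁻ = (1 − 0.3814) × 3.9 ppm = 2.412 ppm.

(a) 352 kg; (b) 2.41 ppm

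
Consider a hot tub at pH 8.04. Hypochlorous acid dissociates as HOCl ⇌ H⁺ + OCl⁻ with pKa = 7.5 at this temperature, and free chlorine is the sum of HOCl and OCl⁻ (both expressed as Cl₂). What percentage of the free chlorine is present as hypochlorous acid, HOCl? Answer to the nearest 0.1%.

[OCl⁻]/[HOCl] = 10^(pH − pKa) = 10^(8.04 − 7.5) = 10^0.54 = 3.467.
Fraction as HOCl = 1 / (1 + 3.467) = 0.2238.

22.4%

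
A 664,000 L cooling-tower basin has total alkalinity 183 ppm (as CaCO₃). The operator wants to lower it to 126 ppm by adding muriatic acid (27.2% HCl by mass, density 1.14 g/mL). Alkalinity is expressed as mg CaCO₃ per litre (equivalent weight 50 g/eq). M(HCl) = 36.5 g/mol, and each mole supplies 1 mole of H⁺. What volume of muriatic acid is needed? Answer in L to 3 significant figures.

Alkalinity to neutralize: (183 − 126) = 57 mg/L as CaCO₃ × 664,000 L = 37,850 g as CaCO₃.
Equivalents of H⁺ required: 37,850 ÷ 50 g/eq = 757 eq = 757 mol HCl.
Mass of HCl: 757 × 36.5 = 27,630 g.
Mass of 27.2% solution: 27,630 / 0.272 = 101,600 g.
Volume: 101,600 g ÷ 1.14 g/mL = 89,100 mL.

89.1 L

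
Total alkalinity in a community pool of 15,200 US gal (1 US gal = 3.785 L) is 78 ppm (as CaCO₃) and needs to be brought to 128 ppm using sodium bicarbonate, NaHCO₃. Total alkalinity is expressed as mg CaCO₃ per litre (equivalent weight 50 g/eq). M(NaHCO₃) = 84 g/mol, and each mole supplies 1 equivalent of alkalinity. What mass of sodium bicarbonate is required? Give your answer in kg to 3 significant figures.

4.83 kg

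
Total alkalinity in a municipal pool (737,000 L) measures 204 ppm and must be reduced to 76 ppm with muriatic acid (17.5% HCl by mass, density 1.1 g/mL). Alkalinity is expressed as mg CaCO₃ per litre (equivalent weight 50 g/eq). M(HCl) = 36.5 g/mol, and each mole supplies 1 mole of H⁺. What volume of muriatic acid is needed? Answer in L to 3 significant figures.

358 L

Alkalinity to neutralize: (204 − 76) = 128 mg/L as CaCO₃ × 737,000 L = 94,340 g as CaCO₃.
Equivalents of H⁺ required: 94,340 ÷ 50 g/eq = 1887 eq = 1887 mol HCl.
Mass of HCl: 1887 × 36.5 = 68,870 g.
Mass of 17.5% solution: 68,870 / 0.175 = 393,500 g.
Volume: 393,500 g ÷ 1.1 g/mL = 357,700 mL.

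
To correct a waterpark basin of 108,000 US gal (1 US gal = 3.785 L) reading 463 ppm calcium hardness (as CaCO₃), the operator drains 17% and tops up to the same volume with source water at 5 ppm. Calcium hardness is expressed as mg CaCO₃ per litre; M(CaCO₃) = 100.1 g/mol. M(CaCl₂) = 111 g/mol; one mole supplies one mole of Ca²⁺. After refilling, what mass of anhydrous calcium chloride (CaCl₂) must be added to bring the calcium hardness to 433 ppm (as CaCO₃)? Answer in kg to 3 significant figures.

Volume: 108,000 US gal × 3.785 L/gal = 408,780 L.
After draining 17% and refilling: 463 × 0.83 + 5 × 0.17 = 385.14 ppm.
Deficit to target: 433 − 385.14 = 47.86 mg/L.
As CaCO₃: 47.86 mg/L × 408,780 L = 19,560 g; ÷ 100.1 = 195.4 mol Ca²⁺.
Mass: 195.4 × 111 = 21,690 g.

21.7 kg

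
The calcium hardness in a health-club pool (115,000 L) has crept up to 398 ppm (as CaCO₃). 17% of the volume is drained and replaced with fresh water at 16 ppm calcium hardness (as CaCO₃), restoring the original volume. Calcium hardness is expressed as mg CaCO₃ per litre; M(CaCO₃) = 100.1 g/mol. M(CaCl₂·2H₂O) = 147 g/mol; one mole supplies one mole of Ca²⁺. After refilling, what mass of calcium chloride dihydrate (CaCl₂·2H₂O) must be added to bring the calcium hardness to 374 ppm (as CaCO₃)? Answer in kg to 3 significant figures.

6.91 kg

After draining 17% and refilling: 398 × 0.83 + 16 × 0.17 = 333.06 ppm.
Deficit to target: 374 − 333.06 = 40.94 mg/L.
As CaCO₃: 40.94 mg/L × 115,000 L = 4708 g; ÷ 100.1 = 47.03 mol Ca²⁺.
Mass: 47.03 × 147 = 6914 g.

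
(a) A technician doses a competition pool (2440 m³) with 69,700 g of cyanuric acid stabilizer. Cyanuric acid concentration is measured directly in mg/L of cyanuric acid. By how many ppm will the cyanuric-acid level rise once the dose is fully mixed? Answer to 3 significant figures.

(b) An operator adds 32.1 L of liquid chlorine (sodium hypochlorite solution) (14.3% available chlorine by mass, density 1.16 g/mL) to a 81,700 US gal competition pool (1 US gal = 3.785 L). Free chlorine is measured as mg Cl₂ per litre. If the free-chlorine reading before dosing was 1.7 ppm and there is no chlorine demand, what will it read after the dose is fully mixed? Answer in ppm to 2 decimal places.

(a) 28.6 ppm; (b) 18.92 ppm

(a) Volume: 2440 m³ = 2,440,000 L.
(a) Rise: 69,700 g / 2,440,000 L × 1000 = 28.57 mg/L.

(b) Volume: 81,700 US gal × 3.785 L/gal = 309,234 L.
(b) Mass of solution: 32.1 L × 1000 mL/L × 1.16 g/mL = 37,240 g.
(b) Available chlorine delivered: 37,240 g × 0.143 = 5325 g as Cl₂.
(b) Concentration rise: 5325 g / 309,234 L = 17.22 mg/L = 17.22 ppm.
(b) Final FC: 1.7 + 17.22 = 18.92 ppm.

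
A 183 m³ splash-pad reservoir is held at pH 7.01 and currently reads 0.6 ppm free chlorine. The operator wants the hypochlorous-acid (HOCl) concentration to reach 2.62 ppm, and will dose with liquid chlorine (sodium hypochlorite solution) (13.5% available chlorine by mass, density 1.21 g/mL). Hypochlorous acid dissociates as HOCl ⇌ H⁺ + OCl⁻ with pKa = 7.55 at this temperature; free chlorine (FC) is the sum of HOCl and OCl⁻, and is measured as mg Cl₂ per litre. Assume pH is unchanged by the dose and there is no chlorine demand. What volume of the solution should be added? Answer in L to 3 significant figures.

3.11 L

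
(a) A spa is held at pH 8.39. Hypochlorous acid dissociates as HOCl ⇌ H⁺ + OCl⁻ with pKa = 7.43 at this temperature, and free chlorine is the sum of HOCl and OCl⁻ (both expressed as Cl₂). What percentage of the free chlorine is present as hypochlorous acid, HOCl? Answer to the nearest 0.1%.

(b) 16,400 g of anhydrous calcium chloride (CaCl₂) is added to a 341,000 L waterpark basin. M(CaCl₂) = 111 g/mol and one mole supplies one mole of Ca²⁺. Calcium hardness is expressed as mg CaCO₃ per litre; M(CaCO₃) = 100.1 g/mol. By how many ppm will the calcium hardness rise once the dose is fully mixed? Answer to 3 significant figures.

(a) 9.9%; (b) 43.4 ppm

(a) [OCl⁻]/[HOCl] = 10^(pH − pKa) = 10^(8.39 − 7.43) = 10^0.96 = 9.12.
(a) Fraction as HOCl = 1 / (1 + 9.12) = 0.09881.

(b) Moles of Ca²⁺: 16,400 g ÷ 111 g/mol = 147.7 mol.
(b) As CaCO₃: 147.7 mol × 100.1 g/mol = 14,790 g.
(b) Rise: 14,790 g / 341,000 L × 1000 = 43.37 mg/L.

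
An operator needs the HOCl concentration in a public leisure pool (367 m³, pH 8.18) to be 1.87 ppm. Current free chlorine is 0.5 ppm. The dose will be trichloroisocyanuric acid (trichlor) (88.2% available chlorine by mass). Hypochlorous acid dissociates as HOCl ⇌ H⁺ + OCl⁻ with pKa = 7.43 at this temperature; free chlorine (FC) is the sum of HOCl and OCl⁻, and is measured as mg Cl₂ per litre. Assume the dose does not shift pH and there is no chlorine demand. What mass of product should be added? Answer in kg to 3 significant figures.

Volume: 367 m³ = 367,000 L.
[OCl⁻]/[HOCl] = 10^(pH − pKa) = 10^(8.18 − 7.43) = 5.623; fraction as HOCl = 1/(1 + 5.623) = 0.151.
Free chlorine required for 1.87 ppm HOCl: 1.87 / 0.151 = 12.39 ppm.
FC to add: 12.39 − 0.5 = 11.89 mg/L as Cl₂.
Cl₂ equivalent: 11.89 mg/L × 367,000 L = 4362 g.
Product at 88.2% available Cl: 4362 / 0.882 = 4946 g.

4.95 kg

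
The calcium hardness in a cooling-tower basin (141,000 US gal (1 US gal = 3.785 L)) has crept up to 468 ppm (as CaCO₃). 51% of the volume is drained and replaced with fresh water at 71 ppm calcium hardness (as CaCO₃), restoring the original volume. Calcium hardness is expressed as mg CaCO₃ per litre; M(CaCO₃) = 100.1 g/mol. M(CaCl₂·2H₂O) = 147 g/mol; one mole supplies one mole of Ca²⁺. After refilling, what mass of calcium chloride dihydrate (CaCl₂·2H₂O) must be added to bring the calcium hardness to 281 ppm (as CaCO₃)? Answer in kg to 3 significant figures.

Volume: 141,000 US gal × 3.785 L/gal = 533,685 L.
After draining 51% and refilling: 468 × 0.49 + 71 × 0.51 = 265.53 ppm.
Deficit to target: 281 − 265.53 = 15.47 mg/L.
As CaCO₃: 15.47 mg/L × 533,685 L = 8256 g; ÷ 100.1 = 82.48 mol Ca²⁺.
Mass: 82.48 × 147 = 12,120 g.

12.1 kg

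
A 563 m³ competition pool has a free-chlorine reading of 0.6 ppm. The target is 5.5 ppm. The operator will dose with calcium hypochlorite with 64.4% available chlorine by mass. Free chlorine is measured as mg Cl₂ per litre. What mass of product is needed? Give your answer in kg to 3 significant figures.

4.28 kg

Volume: 563 m³ = 563,000 L.
Chlorine deficit: 5.5 − 0.6 = 4.9 ppm = 4.9 mg/L as Cl₂.
Cl₂ equivalent needed: 4.9 mg/L × 563,000 L = 2,759,000 mg = 2759 g.
Product at 64.4% available chlorine: 2759 / 0.644 = 4284 g.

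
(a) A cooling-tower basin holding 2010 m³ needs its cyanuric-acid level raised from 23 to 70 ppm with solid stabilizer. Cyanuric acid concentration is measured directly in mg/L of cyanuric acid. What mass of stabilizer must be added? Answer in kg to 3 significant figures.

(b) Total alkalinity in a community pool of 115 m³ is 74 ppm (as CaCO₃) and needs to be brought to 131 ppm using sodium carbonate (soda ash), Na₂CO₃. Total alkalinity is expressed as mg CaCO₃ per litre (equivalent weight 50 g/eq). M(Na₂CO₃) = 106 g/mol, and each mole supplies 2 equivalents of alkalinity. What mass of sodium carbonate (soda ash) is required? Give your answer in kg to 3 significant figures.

(a) 94.5 kg; (b) 6.95 kg

(a) Volume: 2010 m³ = 2,010,000 L.
(a) CYA to add: (70 − 23) = 47 mg/L × 2,010,000 L = 94,470 g cyanuric acid.

(b) Volume: 115 m³ = 115,000 L.
(b) Alkalinity to add: (131 − 74) = 57 mg/L as CaCO₃ × 115,000 L = 6555 g as CaCO₃.
(b) Equivalents: 6555 g ÷ 50 g/eq = 131.1 eq.
(b) Each mole of Na₂CO₃ supplies 2 eq, so 131.1 / 2 = 65.55 mol.
(b) Mass: 65.55 mol × 106 g/mol = 6948 g.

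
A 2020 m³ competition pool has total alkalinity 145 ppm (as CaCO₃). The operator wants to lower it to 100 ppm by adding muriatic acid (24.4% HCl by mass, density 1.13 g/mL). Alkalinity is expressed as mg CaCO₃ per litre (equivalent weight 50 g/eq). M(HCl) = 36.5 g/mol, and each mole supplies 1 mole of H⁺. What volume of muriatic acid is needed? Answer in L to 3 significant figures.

241 L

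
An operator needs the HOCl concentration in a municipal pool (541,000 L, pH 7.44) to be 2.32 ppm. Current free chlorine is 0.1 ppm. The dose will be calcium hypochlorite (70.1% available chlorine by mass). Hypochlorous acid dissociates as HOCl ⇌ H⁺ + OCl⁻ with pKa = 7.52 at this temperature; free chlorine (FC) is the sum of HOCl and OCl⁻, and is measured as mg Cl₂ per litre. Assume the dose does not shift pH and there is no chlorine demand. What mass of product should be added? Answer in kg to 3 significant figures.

[OCl⁻]/[HOCl] = 10^(pH − pKa) = 10^(7.44 − 7.52) = 0.8318; fraction as HOCl = 1/(1 + 0.8318) = 0.5459.
Free chlorine required for 2.32 ppm HOCl: 2.32 / 0.5459 = 4.25 ppm.
FC to add: 4.25 − 0.1 = 4.15 mg/L as Cl₂.
Cl₂ equivalent: 4.15 mg/L × 541,000 L = 2245 g.
Product at 70.1% available Cl: 2245 / 0.701 = 3203 g.

3.20 kg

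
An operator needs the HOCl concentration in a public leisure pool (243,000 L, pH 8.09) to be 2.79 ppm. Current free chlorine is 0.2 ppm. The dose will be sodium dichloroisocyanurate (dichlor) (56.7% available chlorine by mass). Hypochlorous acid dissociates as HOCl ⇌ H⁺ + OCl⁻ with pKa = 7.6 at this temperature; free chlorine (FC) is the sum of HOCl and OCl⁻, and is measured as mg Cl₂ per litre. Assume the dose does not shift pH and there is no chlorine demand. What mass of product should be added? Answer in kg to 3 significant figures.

4.81 kg

[OCl⁻]/[HOCl] = 10^(pH − pKa) = 10^(8.09 − 7.6) = 3.09; fraction as HOCl = 1/(1 + 3.09) = 0.2445.
Free chlorine required for 2.79 ppm HOCl: 2.79 / 0.2445 = 11.41 ppm.
FC to add: 11.41 − 0.2 = 11.21 mg/L as Cl₂.
Cl₂ equivalent: 11.21 mg/L × 243,000 L = 2724 g.
Product at 56.7% available Cl: 2724 / 0.567 = 4805 g.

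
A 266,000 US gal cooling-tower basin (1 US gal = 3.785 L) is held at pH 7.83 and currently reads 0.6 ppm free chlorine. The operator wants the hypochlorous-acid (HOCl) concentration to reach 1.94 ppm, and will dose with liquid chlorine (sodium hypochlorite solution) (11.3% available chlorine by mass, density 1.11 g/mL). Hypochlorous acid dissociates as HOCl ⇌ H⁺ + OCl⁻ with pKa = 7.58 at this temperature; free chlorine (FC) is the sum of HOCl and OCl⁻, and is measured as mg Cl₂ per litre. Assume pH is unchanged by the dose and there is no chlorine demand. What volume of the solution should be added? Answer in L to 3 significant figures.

Volume: 266,000 US gal × 3.785 L/gal = 1,006,810 L.
[OCl⁻]/[HOCl] = 10^(pH − pKa) = 10^(7.83 − 7.58) = 1.778; fraction as HOCl = 1/(1 + 1.778) = 0.3599.
Free chlorine required for 1.94 ppm HOCl: 1.94 / 0.3599 = 5.39 ppm.
FC to add: 5.39 − 0.6 = 4.79 mg/L as Cl₂.
Cl₂ equivalent: 4.79 mg/L × 1,006,810 L = 4822 g.
Product at 11.3% available Cl: 4822 / 0.113 = 42,680 g.
Volume: 42,680 g ÷ 1.11 g/mL = 38,450 mL.

38.4 L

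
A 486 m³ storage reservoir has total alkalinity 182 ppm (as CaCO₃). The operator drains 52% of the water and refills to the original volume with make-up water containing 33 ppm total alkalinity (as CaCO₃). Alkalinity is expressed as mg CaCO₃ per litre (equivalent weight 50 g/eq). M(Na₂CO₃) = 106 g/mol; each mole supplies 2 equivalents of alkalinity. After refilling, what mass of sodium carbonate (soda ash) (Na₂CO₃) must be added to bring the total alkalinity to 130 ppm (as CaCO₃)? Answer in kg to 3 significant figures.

13.1 kg

Volume: 486 m³ = 486,000 L.
After draining 52% and refilling: 182 × 0.48 + 33 × 0.52 = 104.52 ppm.
Deficit to target: 130 − 104.52 = 25.48 mg/L.
As CaCO₃: 25.48 mg/L × 486,000 L = 12,380 g; ÷ 50 g/eq ÷ 2 = 123.8 mol Na₂CO₃.
Mass: 123.8 × 106 = 13,130 g.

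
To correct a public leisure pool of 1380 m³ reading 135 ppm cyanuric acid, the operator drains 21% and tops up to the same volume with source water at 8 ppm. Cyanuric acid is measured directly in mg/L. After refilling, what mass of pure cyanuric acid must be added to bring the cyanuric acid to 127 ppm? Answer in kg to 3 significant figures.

Volume: 1380 m³ = 1,380,000 L.
After draining 21% and refilling: 135 × 0.79 + 8 × 0.21 = 108.33 ppm.
Deficit to target: 127 − 108.33 = 18.67 mg/L.
Mass: 18.67 mg/L × 1,380,000 L = 25,760 g cyanuric acid.

25.8 kg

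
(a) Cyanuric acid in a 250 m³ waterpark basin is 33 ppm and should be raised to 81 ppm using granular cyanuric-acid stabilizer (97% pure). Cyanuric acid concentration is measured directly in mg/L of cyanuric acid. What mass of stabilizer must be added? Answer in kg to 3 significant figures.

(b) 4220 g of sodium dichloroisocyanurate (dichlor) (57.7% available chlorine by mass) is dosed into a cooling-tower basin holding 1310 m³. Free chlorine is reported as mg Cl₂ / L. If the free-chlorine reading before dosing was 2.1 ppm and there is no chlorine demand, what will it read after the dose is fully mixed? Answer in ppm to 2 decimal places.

(a) 12.4 kg; (b) 3.96 ppm

(a) Volume: 250 m³ = 250,000 L.
(a) CYA to add: (81 − 33) = 48 mg/L × 250,000 L = 12,000 g cyanuric acid.
(a) At 97% purity: 12,000 / 0.97 = 12,370 g product.

(b) Volume: 1310 m³ = 1,310,000 L.
(b) Available chlorine delivered: 4220 g × 0.577 = 2435 g as Cl₂.
(b) Concentration rise: 2435 g / 1,310,000 L = 1.859 mg/L = 1.86 ppm.
(b) Final FC: 2.1 + 1.86 = 3.96 ppm.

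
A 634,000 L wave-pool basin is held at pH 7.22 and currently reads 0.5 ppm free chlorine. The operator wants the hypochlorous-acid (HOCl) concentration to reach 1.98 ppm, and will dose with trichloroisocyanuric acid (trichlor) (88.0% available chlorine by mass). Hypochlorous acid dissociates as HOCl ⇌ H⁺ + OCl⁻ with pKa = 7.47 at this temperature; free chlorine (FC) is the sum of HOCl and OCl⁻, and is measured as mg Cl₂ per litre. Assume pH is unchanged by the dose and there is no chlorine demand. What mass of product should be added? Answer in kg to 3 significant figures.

1.87 kg

[OCl⁻]/[HOCl] = 10^(pH − pKa) = 10^(7.22 − 7.47) = 0.5623; fraction as HOCl = 1/(1 + 0.5623) = 0.6401.
Free chlorine required for 1.98 ppm HOCl: 1.98 / 0.6401 = 3.093 ppm.
FC to add: 3.093 − 0.5 = 2.593 mg/L as Cl₂.
Cl₂ equivalent: 2.593 mg/L × 634,000 L = 1644 g.
Product at 88.0% available Cl: 1644 / 0.88 = 1868 g.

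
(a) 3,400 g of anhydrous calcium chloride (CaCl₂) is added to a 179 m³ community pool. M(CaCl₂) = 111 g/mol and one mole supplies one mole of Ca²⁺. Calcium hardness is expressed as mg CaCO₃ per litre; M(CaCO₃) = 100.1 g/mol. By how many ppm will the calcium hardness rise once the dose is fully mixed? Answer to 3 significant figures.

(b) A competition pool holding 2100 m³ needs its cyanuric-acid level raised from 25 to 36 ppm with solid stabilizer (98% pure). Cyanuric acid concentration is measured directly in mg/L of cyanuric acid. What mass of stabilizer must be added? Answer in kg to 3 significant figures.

(a) Volume: 179 m³ = 179,000 L.
(a) Moles of Ca²⁺: 3,400 g ÷ 111 g/mol = 30.63 mol.
(a) As CaCO₃: 30.63 mol × 100.1 g/mol = 3066 g.
(a) Rise: 3066 g / 179,000 L × 1000 = 17.13 mg/L.

(b) Volume: 2100 m³ = 2,100,000 L.
(b) CYA to add: (36 − 25) = 11 mg/L × 2,100,000 L = 23,100 g cyanuric acid.
(b) At 98% purity: 23,100 / 0.98 = 23,570 g product.

(a) 17.1 ppm; (b) 23.6 kg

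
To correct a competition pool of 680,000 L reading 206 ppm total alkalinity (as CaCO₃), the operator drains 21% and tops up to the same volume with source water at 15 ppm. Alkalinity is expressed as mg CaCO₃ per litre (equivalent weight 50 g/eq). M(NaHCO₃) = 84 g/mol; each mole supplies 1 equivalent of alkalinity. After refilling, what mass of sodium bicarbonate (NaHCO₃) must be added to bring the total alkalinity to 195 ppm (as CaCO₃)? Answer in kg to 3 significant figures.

33.3 kg

After draining 21% and refilling: 206 × 0.79 + 15 × 0.21 = 165.89 ppm.
Deficit to target: 195 − 165.89 = 29.11 mg/L.
As CaCO₃: 29.11 mg/L × 680,000 L = 19,790 g; ÷ 50 g/eq ÷ 1 = 395.9 mol NaHCO₃.
Mass: 395.9 × 84 = 33,260 g.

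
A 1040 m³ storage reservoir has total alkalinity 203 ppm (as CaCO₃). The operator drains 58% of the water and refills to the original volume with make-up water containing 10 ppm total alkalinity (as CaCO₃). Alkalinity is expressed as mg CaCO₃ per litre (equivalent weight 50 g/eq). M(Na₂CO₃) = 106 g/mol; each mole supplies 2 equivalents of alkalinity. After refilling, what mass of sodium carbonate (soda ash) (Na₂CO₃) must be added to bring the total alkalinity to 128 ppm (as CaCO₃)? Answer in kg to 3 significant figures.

40.7 kg

Volume: 1040 m³ = 1,040,000 L.
After draining 58% and refilling: 203 × 0.42 + 10 × 0.58 = 91.06 ppm.
Deficit to target: 128 − 91.06 = 36.94 mg/L.
As CaCO₃: 36.94 mg/L × 1,040,000 L = 38,420 g; ÷ 50 g/eq ÷ 2 = 384.2 mol Na₂CO₃.
Mass: 384.2 × 106 = 40,720 g.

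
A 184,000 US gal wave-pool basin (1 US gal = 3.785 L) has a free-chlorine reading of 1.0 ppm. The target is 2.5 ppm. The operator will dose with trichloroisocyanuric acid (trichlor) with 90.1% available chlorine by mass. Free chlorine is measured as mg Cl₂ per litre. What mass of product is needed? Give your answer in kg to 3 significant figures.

Volume: 184,000 US gal × 3.785 L/gal = 696,440 L.
Chlorine deficit: 2.5 − 1.0 = 1.5 ppm = 1.5 mg/L as Cl₂.
Cl₂ equivalent needed: 1.5 mg/L × 696,440 L = 1,045,000 mg = 1045 g.
Product at 90.1% available chlorine: 1045 / 0.901 = 1159 g.

1.16 kg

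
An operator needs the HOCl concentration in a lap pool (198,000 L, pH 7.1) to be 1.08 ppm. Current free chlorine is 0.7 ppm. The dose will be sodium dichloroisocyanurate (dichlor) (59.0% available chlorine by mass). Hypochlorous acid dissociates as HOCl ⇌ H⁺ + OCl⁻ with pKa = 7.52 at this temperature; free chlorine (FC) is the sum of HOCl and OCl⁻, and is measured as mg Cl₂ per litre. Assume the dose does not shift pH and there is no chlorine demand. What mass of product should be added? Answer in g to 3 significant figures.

265 g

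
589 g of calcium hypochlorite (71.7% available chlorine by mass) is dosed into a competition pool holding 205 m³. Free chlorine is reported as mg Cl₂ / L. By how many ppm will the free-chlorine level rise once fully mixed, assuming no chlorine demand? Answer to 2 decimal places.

Volume: 205 m³ = 205,000 L.
Available chlorine delivered: 589 g × 0.717 = 422.3 g as Cl₂.
Concentration rise: 422.3 g / 205,000 L = 2.06 mg/L = 2.06 ppm.

2.06 ppm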